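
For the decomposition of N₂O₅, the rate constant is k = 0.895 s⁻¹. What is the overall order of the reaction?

first order (1)

Step 1: The units of k for an nth-order reaction are (concentration)^(1-n)·(time)⁻¹.
Step 2: Here k has units s⁻¹, so the concentration exponent is 0.
Step 3: 1 - n = 0 ⇒ n = 1. The reaction is first order.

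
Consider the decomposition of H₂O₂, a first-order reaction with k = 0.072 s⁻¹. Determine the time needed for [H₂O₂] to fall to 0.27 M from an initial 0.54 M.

9.627 s

Step 1: For first-order: t = ln([H₂O₂]₀/[H₂O₂])/k
Step 2: t = ln(0.54/0.27)/0.072
Step 3: t = ln(2)/0.072
Step 4: t = 0.6931/0.072 = 9.627 s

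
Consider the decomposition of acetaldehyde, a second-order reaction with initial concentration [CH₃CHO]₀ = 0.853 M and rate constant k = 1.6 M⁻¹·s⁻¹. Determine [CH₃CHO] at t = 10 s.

0.05823 M

Step 1: For a second-order reaction: 1/[CH₃CHO] = 1/[CH₃CHO]₀ + kt
Step 2: 1/[CH₃CHO] = 1/0.853 + 1.6 × 10
Step 3: 1/[CH₃CHO] = 1.172 + 16 = 17.17
Step 4: [CH₃CHO] = 1/17.17 = 0.05823 M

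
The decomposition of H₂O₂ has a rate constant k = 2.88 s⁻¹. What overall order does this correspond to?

first order (1)

Step 1: The units of k for an nth-order reaction are (concentration)^(1-n)·(time)⁻¹.
Step 2: Here k has units s⁻¹, so the concentration exponent is 0.
Step 3: 1 - n = 0 ⇒ n = 1. The reaction is first order.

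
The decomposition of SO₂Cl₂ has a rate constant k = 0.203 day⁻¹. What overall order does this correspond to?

first order (1)

Step 1: The units of k for an nth-order reaction are (concentration)^(1-n)·(time)⁻¹.
Step 2: Here k has units day⁻¹, so the concentration exponent is 0.
Step 3: 1 - n = 0 ⇒ n = 1. The reaction is first order.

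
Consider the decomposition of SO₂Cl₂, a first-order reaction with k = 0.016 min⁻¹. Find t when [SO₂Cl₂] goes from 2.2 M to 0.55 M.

86.64 min

Step 1: For first-order: t = ln([SO₂Cl₂]₀/[SO₂Cl₂])/k
Step 2: t = ln(2.2/0.55)/0.016
Step 3: t = ln(4)/0.016
Step 4: t = 1.386/0.016 = 86.64 min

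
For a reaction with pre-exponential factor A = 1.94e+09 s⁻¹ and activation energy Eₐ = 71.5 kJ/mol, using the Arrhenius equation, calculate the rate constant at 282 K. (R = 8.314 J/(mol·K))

1.11e-04 s⁻¹

Step 1: Use the Arrhenius equation: k = A × exp(-Eₐ/RT)
Step 2: Convert Eₐ to J/mol: 71.5 kJ/mol = 71500 J/mol
Step 3: Calculate the exponent: -Eₐ/(RT) = -71500/(8.314 × 282) = -30.49628
Step 4: k = 1.94e+09 × exp(-30.49628)
Step 5: k = 1.94e+09 × 5.69684e-14 = 1.1052e-04 s⁻¹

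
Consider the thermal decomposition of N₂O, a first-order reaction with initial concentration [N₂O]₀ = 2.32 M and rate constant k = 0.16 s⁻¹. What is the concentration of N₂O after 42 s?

0.002799 M

Step 1: For a first-order reaction: [N₂O] = [N₂O]₀ × e^(-kt)
Step 2: [N₂O] = 2.32 × e^(-0.16 × 42)
Step 3: [N₂O] = 2.32 × e^(-6.72)
Step 4: [N₂O] = 2.32 × 0.00120654 = 0.002799 M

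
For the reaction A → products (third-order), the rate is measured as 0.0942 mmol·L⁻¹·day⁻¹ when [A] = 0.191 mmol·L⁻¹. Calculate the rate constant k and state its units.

13.52 (mmol·L⁻¹)⁻²·day⁻¹

Step 1: rate = k[A]^3, so k = rate / [A]^3.
Step 2: k = 0.0942 / (0.191)^3 = 0.0942 / 0.006968.
Step 3: k = 13.52 (mmol·L⁻¹)⁻²·day⁻¹.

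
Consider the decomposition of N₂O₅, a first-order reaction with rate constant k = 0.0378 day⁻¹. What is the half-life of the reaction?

18.34 day

Step 1: For a first-order reaction, t₁/₂ = ln(2)/k
Step 2: t₁/₂ = ln(2)/0.0378
Step 3: t₁/₂ = 0.6931/0.0378 = 18.34 day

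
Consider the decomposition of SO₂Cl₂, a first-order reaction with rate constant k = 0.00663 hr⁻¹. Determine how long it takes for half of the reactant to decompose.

104.5 hr

Step 1: For a first-order reaction, t₁/₂ = ln(2)/k
Step 2: t₁/₂ = ln(2)/0.00663
Step 3: t₁/₂ = 0.6931/0.00663 = 104.5 hr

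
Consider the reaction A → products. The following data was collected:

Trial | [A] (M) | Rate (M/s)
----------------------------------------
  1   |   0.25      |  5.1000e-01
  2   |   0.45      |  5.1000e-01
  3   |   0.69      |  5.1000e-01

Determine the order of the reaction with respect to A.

zeroth order (0)

Step 1: Compare trials - when concentration changes, rate stays constant.
Step 2: rate₂/rate₁ = 5.1000e-01/5.1000e-01 = 1
Step 3: [A]₂/[A]₁ = 0.45/0.25 = 1.8
Step 4: Since rate ratio ≈ (conc ratio)^0, the reaction is zeroth order.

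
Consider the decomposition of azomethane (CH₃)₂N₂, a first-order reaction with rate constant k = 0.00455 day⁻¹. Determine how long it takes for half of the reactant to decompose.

152.3 day

Step 1: For a first-order reaction, t₁/₂ = ln(2)/k
Step 2: t₁/₂ = ln(2)/0.00455
Step 3: t₁/₂ = 0.6931/0.00455 = 152.3 day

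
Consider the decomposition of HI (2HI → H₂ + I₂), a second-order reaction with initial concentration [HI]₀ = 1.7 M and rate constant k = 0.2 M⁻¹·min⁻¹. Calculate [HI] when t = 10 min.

0.3864 M

Step 1: For a second-order reaction: 1/[HI] = 1/[HI]₀ + kt
Step 2: 1/[HI] = 1/1.7 + 0.2 × 10
Step 3: 1/[HI] = 0.5882 + 2 = 2.588
Step 4: [HI] = 1/2.588 = 0.3864 M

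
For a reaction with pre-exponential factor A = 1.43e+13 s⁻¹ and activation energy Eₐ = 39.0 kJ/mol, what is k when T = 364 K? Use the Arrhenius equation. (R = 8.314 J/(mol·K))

3.62e+07 s⁻¹

Step 1: Use the Arrhenius equation: k = A × exp(-Eₐ/RT)
Step 2: Convert Eₐ to J/mol: 39.0 kJ/mol = 39000 J/mol
Step 3: Calculate the exponent: -Eₐ/(RT) = -39000/(8.314 × 364) = -12.88704
Step 4: k = 1.43e+13 × exp(-12.88704)
Step 5: k = 1.43e+13 × 2.53064e-06 = 3.6188e+07 s⁻¹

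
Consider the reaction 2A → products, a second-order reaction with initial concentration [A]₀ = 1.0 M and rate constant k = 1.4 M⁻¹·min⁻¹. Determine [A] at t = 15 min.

0.04545 M

Step 1: For a second-order reaction: 1/[A] = 1/[A]₀ + kt
Step 2: 1/[A] = 1/1.0 + 1.4 × 15
Step 3: 1/[A] = 1 + 21 = 22
Step 4: [A] = 1/22 = 0.04545 M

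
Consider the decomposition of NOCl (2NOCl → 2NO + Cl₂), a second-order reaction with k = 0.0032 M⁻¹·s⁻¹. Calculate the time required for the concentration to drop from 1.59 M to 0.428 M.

533.6 s

Step 1: For second-order: t = (1/[NOCl] - 1/[NOCl]₀)/k
Step 2: t = (1/0.428 - 1/1.59)/0.0032
Step 3: t = (2.336 - 0.6289)/0.0032
Step 4: t = 1.708/0.0032 = 533.6 s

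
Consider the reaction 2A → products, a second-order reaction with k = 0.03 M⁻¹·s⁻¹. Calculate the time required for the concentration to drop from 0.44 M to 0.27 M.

47.7 s

Step 1: For second-order: t = (1/[A] - 1/[A]₀)/k
Step 2: t = (1/0.27 - 1/0.44)/0.03
Step 3: t = (3.704 - 2.273)/0.03
Step 4: t = 1.431/0.03 = 47.7 s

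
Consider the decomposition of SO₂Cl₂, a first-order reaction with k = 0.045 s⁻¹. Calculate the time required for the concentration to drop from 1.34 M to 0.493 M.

22.22 s

Step 1: For first-order: t = ln([SO₂Cl₂]₀/[SO₂Cl₂])/k
Step 2: t = ln(1.34/0.493)/0.045
Step 3: t = ln(2.718)/0.045
Step 4: t = 0.9999/0.045 = 22.22 s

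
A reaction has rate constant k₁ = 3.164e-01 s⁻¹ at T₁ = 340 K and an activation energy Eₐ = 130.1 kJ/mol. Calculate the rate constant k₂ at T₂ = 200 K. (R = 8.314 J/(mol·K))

3.225e-15 s⁻¹

Step 1: Use the two-temperature Arrhenius form: ln(k₂/k₁) = -Eₐ/R × (1/T₂ - 1/T₁)
Step 2: Convert Eₐ to J/mol: 130.1 kJ/mol = 130100 J/mol
Step 3: 1/T₂ - 1/T₁ = 1/200 - 1/340 = 2.058824e-03 K⁻¹
Step 4: ln(k₂/k₁) = -130100/8.314 × 2.058824e-03 = -32.21710
Step 5: k₂ = k₁ × exp(-32.21710) = 3.164e-01 × 1.01927e-14 = 3.225e-15 s⁻¹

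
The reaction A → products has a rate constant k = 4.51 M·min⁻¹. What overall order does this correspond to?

zeroth order (0)

Step 1: The units of k for an nth-order reaction are (concentration)^(1-n)·(time)⁻¹.
Step 2: Here k has units M·min⁻¹, so the concentration exponent is 1.
Step 3: 1 - n = 1 ⇒ n = 0. The reaction is zeroth order.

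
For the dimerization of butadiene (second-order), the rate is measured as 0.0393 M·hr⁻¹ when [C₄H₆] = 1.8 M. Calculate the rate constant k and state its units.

0.01213 M⁻¹·hr⁻¹

Step 1: rate = k[C₄H₆]^2, so k = rate / [C₄H₆]^2.
Step 2: k = 0.0393 / (1.8)^2 = 0.0393 / 3.24.
Step 3: k = 0.01213 M⁻¹·hr⁻¹.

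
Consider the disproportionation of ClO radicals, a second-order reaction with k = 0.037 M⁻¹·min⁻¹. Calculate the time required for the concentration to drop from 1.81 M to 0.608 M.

29.52 min

Step 1: For second-order: t = (1/[ClO] - 1/[ClO]₀)/k
Step 2: t = (1/0.608 - 1/1.81)/0.037
Step 3: t = (1.645 - 0.5525)/0.037
Step 4: t = 1.092/0.037 = 29.52 min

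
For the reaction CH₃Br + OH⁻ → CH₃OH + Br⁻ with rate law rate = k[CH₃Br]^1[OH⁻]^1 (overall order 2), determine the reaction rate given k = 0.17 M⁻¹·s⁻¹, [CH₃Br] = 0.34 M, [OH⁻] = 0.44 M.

0.02543 M/s

Step 1: The rate law is rate = k[CH₃Br]^1[OH⁻]^1, overall order = 1+1 = 2
Step 2: Substitute values: rate = 0.17 × (0.34)^1 × (0.44)^1
Step 3: rate = 0.17 × 0.34 × 0.44 = 0.025432 M/s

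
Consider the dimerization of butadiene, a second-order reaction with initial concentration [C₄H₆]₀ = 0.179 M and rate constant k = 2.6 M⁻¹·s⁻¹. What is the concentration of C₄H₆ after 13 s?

0.02539 M

Step 1: For a second-order reaction: 1/[C₄H₆] = 1/[C₄H₆]₀ + kt
Step 2: 1/[C₄H₆] = 1/0.179 + 2.6 × 13
Step 3: 1/[C₄H₆] = 5.587 + 33.8 = 39.39
Step 4: [C₄H₆] = 1/39.39 = 0.02539 M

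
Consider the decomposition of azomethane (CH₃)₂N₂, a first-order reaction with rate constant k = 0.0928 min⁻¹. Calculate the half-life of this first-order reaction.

7.469 min

Step 1: For a first-order reaction, t₁/₂ = ln(2)/k
Step 2: t₁/₂ = ln(2)/0.0928
Step 3: t₁/₂ = 0.6931/0.0928 = 7.469 min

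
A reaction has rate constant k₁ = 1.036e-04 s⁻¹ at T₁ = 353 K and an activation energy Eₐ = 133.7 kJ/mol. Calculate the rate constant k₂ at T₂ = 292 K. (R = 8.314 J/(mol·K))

7.625e-09 s⁻¹

Step 1: Use the two-temperature Arrhenius form: ln(k₂/k₁) = -Eₐ/R × (1/T₂ - 1/T₁)
Step 2: Convert Eₐ to J/mol: 133.7 kJ/mol = 133700 J/mol
Step 3: 1/T₂ - 1/T₁ = 1/292 - 1/353 = 5.917963e-04 K⁻¹
Step 4: ln(k₂/k₁) = -133700/8.314 × 5.917963e-04 = -9.51686
Step 5: k₂ = k₁ × exp(-9.51686) = 1.036e-04 × 7.36004e-05 = 7.625e-09 s⁻¹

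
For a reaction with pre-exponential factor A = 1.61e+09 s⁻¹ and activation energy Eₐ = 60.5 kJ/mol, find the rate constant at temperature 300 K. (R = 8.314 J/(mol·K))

4.70e-02 s⁻¹

Step 1: Use the Arrhenius equation: k = A × exp(-Eₐ/RT)
Step 2: Convert Eₐ to J/mol: 60.5 kJ/mol = 60500 J/mol
Step 3: Calculate the exponent: -Eₐ/(RT) = -60500/(8.314 × 300) = -24.25627
Step 4: k = 1.61e+09 × exp(-24.25627)
Step 5: k = 1.61e+09 × 2.92170e-11 = 4.7039e-02 s⁻¹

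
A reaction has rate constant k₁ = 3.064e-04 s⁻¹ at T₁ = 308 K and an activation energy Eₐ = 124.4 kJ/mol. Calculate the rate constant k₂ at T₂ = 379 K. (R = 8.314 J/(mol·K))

2.746e+00 s⁻¹

Step 1: Use the two-temperature Arrhenius form: ln(k₂/k₁) = -Eₐ/R × (1/T₂ - 1/T₁)
Step 2: Convert Eₐ to J/mol: 124.4 kJ/mol = 124400 J/mol
Step 3: 1/T₂ - 1/T₁ = 1/379 - 1/308 = -6.082308e-04 K⁻¹
Step 4: ln(k₂/k₁) = -124400/8.314 × -6.082308e-04 = 9.10078
Step 5: k₂ = k₁ × exp(9.10078) = 3.064e-04 × 8.96228e+03 = 2.746e+00 s⁻¹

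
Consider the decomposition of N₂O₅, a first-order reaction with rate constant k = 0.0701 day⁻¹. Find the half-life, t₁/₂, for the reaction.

9.888 day

Step 1: For a first-order reaction, t₁/₂ = ln(2)/k
Step 2: t₁/₂ = ln(2)/0.0701
Step 3: t₁/₂ = 0.6931/0.0701 = 9.888 day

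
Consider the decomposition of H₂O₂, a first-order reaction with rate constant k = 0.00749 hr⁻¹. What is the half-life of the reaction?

92.54 hr

Step 1: For a first-order reaction, t₁/₂ = ln(2)/k
Step 2: t₁/₂ = ln(2)/0.00749
Step 3: t₁/₂ = 0.6931/0.00749 = 92.54 hr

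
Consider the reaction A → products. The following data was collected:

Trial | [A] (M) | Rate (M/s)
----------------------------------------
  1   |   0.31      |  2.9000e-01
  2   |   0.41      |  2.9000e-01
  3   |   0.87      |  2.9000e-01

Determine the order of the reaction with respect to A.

zeroth order (0)

Step 1: Compare trials - when concentration changes, rate stays constant.
Step 2: rate₂/rate₁ = 2.9000e-01/2.9000e-01 = 1
Step 3: [A]₂/[A]₁ = 0.41/0.31 = 1.323
Step 4: Since rate ratio ≈ (conc ratio)^0, the reaction is zeroth order.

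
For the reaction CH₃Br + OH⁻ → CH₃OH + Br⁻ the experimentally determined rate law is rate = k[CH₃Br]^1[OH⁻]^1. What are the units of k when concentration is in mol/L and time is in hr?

(mol/L)⁻¹·hr⁻¹

Step 1: Overall order = 1 + 1 = 2.
Step 2: rate has units mol/L·hr⁻¹; [CH₃Br]^1[OH⁻]^1 has units (mol/L)^2.
Step 3: k = rate/([CH₃Br]^1[OH⁻]^1), so units of k = (mol/L)^(1-2)·hr⁻¹ = (mol/L)⁻¹·hr⁻¹.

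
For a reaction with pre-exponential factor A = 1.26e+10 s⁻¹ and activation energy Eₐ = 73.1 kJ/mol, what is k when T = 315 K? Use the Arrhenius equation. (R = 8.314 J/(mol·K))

9.51e-03 s⁻¹

Step 1: Use the Arrhenius equation: k = A × exp(-Eₐ/RT)
Step 2: Convert Eₐ to J/mol: 73.1 kJ/mol = 73100 J/mol
Step 3: Calculate the exponent: -Eₐ/(RT) = -73100/(8.314 × 315) = -27.91238
Step 4: k = 1.26e+10 × exp(-27.91238)
Step 5: k = 1.26e+10 × 7.54757e-13 = 9.5099e-03 s⁻¹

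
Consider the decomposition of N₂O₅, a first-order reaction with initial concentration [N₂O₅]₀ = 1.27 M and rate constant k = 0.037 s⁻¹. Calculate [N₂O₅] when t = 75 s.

0.07918 M

Step 1: For a first-order reaction: [N₂O₅] = [N₂O₅]₀ × e^(-kt)
Step 2: [N₂O₅] = 1.27 × e^(-0.037 × 75)
Step 3: [N₂O₅] = 1.27 × e^(-2.775)
Step 4: [N₂O₅] = 1.27 × 0.0623495 = 0.07918 M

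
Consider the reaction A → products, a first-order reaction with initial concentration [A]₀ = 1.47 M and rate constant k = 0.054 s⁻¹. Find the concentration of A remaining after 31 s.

0.2756 M

Step 1: For a first-order reaction: [A] = [A]₀ × e^(-kt)
Step 2: [A] = 1.47 × e^(-0.054 × 31)
Step 3: [A] = 1.47 × e^(-1.674)
Step 4: [A] = 1.47 × 0.187496 = 0.2756 M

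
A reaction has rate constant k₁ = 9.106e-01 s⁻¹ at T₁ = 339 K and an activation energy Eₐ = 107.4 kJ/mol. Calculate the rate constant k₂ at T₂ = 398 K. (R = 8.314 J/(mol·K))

2.586e+02 s⁻¹

Step 1: Use the two-temperature Arrhenius form: ln(k₂/k₁) = -Eₐ/R × (1/T₂ - 1/T₁)
Step 2: Convert Eₐ to J/mol: 107.4 kJ/mol = 107400 J/mol
Step 3: 1/T₂ - 1/T₁ = 1/398 - 1/339 = -4.372897e-04 K⁻¹
Step 4: ln(k₂/k₁) = -107400/8.314 × -4.372897e-04 = 5.64890
Step 5: k₂ = k₁ × exp(5.64890) = 9.106e-01 × 2.83979e+02 = 2.586e+02 s⁻¹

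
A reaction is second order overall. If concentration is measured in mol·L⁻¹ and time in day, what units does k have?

(mol·L⁻¹)⁻¹·day⁻¹

Step 1: For overall order n, rate = k × (concentration)^n.
Step 2: Rate has units mol·L⁻¹·day⁻¹; concentration term has units (mol·L⁻¹)^2.
Step 3: k = rate / (concentration)^n, so units of k = (mol·L⁻¹)^(1-2)·day⁻¹ = (mol·L⁻¹)⁻¹·day⁻¹.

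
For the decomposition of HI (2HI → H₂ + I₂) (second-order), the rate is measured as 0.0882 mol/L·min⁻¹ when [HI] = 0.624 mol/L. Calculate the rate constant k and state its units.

0.2265 (mol/L)⁻¹·min⁻¹

Step 1: rate = k[HI]^2, so k = rate / [HI]^2.
Step 2: k = 0.0882 / (0.624)^2 = 0.0882 / 0.3894.
Step 3: k = 0.2265 (mol/L)⁻¹·min⁻¹.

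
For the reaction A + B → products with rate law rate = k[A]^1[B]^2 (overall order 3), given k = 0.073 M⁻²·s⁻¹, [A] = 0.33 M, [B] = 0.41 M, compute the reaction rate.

0.00405 M/s

Step 1: The rate law is rate = k[A]^1[B]^2, overall order = 1+2 = 3
Step 2: Substitute values: rate = 0.073 × (0.33)^1 × (0.41)^2
Step 3: rate = 0.073 × 0.33 × 0.1681 = 0.00404953 M/s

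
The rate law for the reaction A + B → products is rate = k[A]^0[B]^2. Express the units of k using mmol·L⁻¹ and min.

(mmol·L⁻¹)⁻¹·min⁻¹

Step 1: Overall order = 0 + 2 = 2.
Step 2: rate has units mmol·L⁻¹·min⁻¹; [A]^0[B]^2 has units (mmol·L⁻¹)^2.
Step 3: k = rate/([A]^0[B]^2), so units of k = (mmol·L⁻¹)^(1-2)·min⁻¹ = (mmol·L⁻¹)⁻¹·min⁻¹.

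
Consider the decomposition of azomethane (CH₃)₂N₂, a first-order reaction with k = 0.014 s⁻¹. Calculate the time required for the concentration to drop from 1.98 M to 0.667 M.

77.72 s

Step 1: For first-order: t = ln([azomethane]₀/[azomethane])/k
Step 2: t = ln(1.98/0.667)/0.014
Step 3: t = ln(2.969)/0.014
Step 4: t = 1.088/0.014 = 77.72 s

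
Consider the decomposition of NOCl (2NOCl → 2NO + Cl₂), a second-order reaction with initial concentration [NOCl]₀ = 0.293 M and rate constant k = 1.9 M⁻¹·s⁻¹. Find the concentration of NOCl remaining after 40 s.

0.01259 M

Step 1: For a second-order reaction: 1/[NOCl] = 1/[NOCl]₀ + kt
Step 2: 1/[NOCl] = 1/0.293 + 1.9 × 40
Step 3: 1/[NOCl] = 3.413 + 76 = 79.41
Step 4: [NOCl] = 1/79.41 = 0.01259 M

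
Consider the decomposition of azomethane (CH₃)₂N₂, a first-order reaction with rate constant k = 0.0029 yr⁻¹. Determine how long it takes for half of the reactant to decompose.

239 yr

Step 1: For a first-order reaction, t₁/₂ = ln(2)/k
Step 2: t₁/₂ = ln(2)/0.0029
Step 3: t₁/₂ = 0.6931/0.0029 = 239 yr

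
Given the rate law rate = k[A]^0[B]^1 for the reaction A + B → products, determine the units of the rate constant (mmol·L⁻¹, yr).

yr⁻¹

Step 1: Overall order = 0 + 1 = 1.
Step 2: rate has units mmol·L⁻¹·yr⁻¹; [A]^0[B]^1 has units (mmol·L⁻¹)^1.
Step 3: k = rate/([A]^0[B]^1), so units of k = (mmol·L⁻¹)^(1-1)·yr⁻¹ = yr⁻¹.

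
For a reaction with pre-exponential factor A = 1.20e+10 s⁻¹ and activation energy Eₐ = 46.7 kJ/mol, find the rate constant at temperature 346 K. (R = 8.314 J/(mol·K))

1.07e+03 s⁻¹

Step 1: Use the Arrhenius equation: k = A × exp(-Eₐ/RT)
Step 2: Convert Eₐ to J/mol: 46.7 kJ/mol = 46700 J/mol
Step 3: Calculate the exponent: -Eₐ/(RT) = -46700/(8.314 × 346) = -16.23420
Step 4: k = 1.20e+10 × exp(-16.23420)
Step 5: k = 1.20e+10 × 8.90382e-08 = 1.0685e+03 s⁻¹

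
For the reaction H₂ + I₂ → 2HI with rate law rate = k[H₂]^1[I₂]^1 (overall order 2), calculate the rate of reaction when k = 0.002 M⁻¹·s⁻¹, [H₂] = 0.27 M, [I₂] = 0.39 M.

0.0002106 M/s

Step 1: The rate law is rate = k[H₂]^1[I₂]^1, overall order = 1+1 = 2
Step 2: Substitute values: rate = 0.002 × (0.27)^1 × (0.39)^1
Step 3: rate = 0.002 × 0.27 × 0.39 = 0.0002106 M/s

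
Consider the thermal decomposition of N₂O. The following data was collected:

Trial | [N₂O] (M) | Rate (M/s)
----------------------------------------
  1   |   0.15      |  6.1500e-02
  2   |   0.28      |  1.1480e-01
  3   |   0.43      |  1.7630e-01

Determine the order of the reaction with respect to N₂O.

first order (1)

Step 1: Compare trials to find order n where rate₂/rate₁ = ([N₂O]₂/[N₂O]₁)^n
Step 2: rate₂/rate₁ = 1.1480e-01/6.1500e-02 = 1.867
Step 3: [N₂O]₂/[N₂O]₁ = 0.28/0.15 = 1.867
Step 4: n = ln(1.867)/ln(1.867) = 1.00 ≈ 1
Step 5: The reaction is first order in N₂O.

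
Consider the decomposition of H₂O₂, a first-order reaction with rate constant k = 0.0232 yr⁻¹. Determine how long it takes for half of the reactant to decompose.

29.88 yr

Step 1: For a first-order reaction, t₁/₂ = ln(2)/k
Step 2: t₁/₂ = ln(2)/0.0232
Step 3: t₁/₂ = 0.6931/0.0232 = 29.88 yr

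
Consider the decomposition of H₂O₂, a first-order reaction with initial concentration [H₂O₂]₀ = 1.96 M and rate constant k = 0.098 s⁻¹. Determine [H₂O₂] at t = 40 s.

0.03889 M

Step 1: For a first-order reaction: [H₂O₂] = [H₂O₂]₀ × e^(-kt)
Step 2: [H₂O₂] = 1.96 × e^(-0.098 × 40)
Step 3: [H₂O₂] = 1.96 × e^(-3.92)
Step 4: [H₂O₂] = 1.96 × 0.0198411 = 0.03889 M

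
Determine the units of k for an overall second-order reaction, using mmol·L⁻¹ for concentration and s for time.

(mmol·L⁻¹)⁻¹·s⁻¹

Step 1: For overall order n, rate = k × (concentration)^n.
Step 2: Rate has units mmol·L⁻¹·s⁻¹; concentration term has units (mmol·L⁻¹)^2.
Step 3: k = rate / (concentration)^n, so units of k = (mmol·L⁻¹)^(1-2)·s⁻¹ = (mmol·L⁻¹)⁻¹·s⁻¹.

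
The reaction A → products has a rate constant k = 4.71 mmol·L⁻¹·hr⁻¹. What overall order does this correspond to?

zeroth order (0)

Step 1: The units of k for an nth-order reaction are (concentration)^(1-n)·(time)⁻¹.
Step 2: Here k has units mmol·L⁻¹·hr⁻¹, so the concentration exponent is 1.
Step 3: 1 - n = 1 ⇒ n = 0. The reaction is zeroth order.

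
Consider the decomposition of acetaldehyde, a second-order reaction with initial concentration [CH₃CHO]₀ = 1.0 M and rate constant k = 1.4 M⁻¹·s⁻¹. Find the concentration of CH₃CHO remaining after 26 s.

0.02674 M

Step 1: For a second-order reaction: 1/[CH₃CHO] = 1/[CH₃CHO]₀ + kt
Step 2: 1/[CH₃CHO] = 1/1.0 + 1.4 × 26
Step 3: 1/[CH₃CHO] = 1 + 36.4 = 37.4
Step 4: [CH₃CHO] = 1/37.4 = 0.02674 M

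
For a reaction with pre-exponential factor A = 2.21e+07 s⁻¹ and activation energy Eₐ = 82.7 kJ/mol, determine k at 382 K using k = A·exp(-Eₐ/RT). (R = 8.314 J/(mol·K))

1.09e-04 s⁻¹

Step 1: Use the Arrhenius equation: k = A × exp(-Eₐ/RT)
Step 2: Convert Eₐ to J/mol: 82.7 kJ/mol = 82700 J/mol
Step 3: Calculate the exponent: -Eₐ/(RT) = -82700/(8.314 × 382) = -26.03947
Step 4: k = 2.21e+07 × exp(-26.03947)
Step 5: k = 2.21e+07 × 4.91136e-12 = 1.0854e-04 s⁻¹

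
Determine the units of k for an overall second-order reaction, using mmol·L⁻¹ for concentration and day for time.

(mmol·L⁻¹)⁻¹·day⁻¹

Step 1: For overall order n, rate = k × (concentration)^n.
Step 2: Rate has units mmol·L⁻¹·day⁻¹; concentration term has units (mmol·L⁻¹)^2.
Step 3: k = rate / (concentration)^n, so units of k = (mmol·L⁻¹)^(1-2)·day⁻¹ = (mmol·L⁻¹)⁻¹·day⁻¹.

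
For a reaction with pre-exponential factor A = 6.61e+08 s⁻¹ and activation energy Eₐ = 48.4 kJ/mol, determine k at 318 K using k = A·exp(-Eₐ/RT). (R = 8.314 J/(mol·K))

7.41e+00 s⁻¹

Step 1: Use the Arrhenius equation: k = A × exp(-Eₐ/RT)
Step 2: Convert Eₐ to J/mol: 48.4 kJ/mol = 48400 J/mol
Step 3: Calculate the exponent: -Eₐ/(RT) = -48400/(8.314 × 318) = -18.30662
Step 4: k = 6.61e+08 × exp(-18.30662)
Step 5: k = 6.61e+08 × 1.12082e-08 = 7.4086e+00 s⁻¹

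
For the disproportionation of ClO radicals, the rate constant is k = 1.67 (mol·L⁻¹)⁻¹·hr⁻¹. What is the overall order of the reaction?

second order (2)

Step 1: The units of k for an nth-order reaction are (concentration)^(1-n)·(time)⁻¹.
Step 2: Here k has units (mol·L⁻¹)⁻¹·hr⁻¹, so the concentration exponent is -1.
Step 3: 1 - n = -1 ⇒ n = 2. The reaction is second order.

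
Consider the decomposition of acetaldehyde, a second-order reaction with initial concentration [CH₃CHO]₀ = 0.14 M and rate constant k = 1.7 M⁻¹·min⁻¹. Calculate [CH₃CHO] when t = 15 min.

0.03063 M

Step 1: For a second-order reaction: 1/[CH₃CHO] = 1/[CH₃CHO]₀ + kt
Step 2: 1/[CH₃CHO] = 1/0.14 + 1.7 × 15
Step 3: 1/[CH₃CHO] = 7.143 + 25.5 = 32.64
Step 4: [CH₃CHO] = 1/32.64 = 0.03063 M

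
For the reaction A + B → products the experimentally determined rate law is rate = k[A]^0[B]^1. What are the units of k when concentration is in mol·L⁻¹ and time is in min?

min⁻¹

Step 1: Overall order = 0 + 1 = 1.
Step 2: rate has units mol·L⁻¹·min⁻¹; [A]^0[B]^1 has units (mol·L⁻¹)^1.
Step 3: k = rate/([A]^0[B]^1), so units of k = (mol·L⁻¹)^(1-1)·min⁻¹ = min⁻¹.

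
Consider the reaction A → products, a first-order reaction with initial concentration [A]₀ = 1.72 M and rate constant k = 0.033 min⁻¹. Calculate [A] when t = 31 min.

0.6184 M

Step 1: For a first-order reaction: [A] = [A]₀ × e^(-kt)
Step 2: [A] = 1.72 × e^(-0.033 × 31)
Step 3: [A] = 1.72 × e^(-1.023)
Step 4: [A] = 1.72 × 0.359515 = 0.6184 M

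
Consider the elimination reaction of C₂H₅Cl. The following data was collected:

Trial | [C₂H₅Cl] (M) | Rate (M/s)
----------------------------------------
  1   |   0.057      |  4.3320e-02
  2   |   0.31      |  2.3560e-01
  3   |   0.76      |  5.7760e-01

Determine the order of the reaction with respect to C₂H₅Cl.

first order (1)

Step 1: Compare trials to find order n where rate₂/rate₁ = ([C₂H₅Cl]₂/[C₂H₅Cl]₁)^n
Step 2: rate₂/rate₁ = 2.3560e-01/4.3320e-02 = 5.439
Step 3: [C₂H₅Cl]₂/[C₂H₅Cl]₁ = 0.31/0.057 = 5.439
Step 4: n = ln(5.439)/ln(5.439) = 1.00 ≈ 1
Step 5: The reaction is first order in C₂H₅Cl.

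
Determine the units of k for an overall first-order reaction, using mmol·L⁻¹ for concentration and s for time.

s⁻¹

Step 1: For overall order n, rate = k × (concentration)^n.
Step 2: Rate has units mmol·L⁻¹·s⁻¹; concentration term has units (mmol·L⁻¹)^1.
Step 3: k = rate / (concentration)^n, so units of k = (mmol·L⁻¹)^(1-1)·s⁻¹ = s⁻¹.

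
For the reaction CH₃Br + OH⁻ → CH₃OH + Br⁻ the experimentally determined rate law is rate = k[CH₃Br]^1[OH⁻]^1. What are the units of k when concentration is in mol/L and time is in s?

(mol/L)⁻¹·s⁻¹

Step 1: Overall order = 1 + 1 = 2.
Step 2: rate has units mol/L·s⁻¹; [CH₃Br]^1[OH⁻]^1 has units (mol/L)^2.
Step 3: k = rate/([CH₃Br]^1[OH⁻]^1), so units of k = (mol/L)^(1-2)·s⁻¹ = (mol/L)⁻¹·s⁻¹.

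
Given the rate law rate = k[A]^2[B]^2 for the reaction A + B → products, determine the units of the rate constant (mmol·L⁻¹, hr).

(mmol·L⁻¹)⁻³·hr⁻¹

Step 1: Overall order = 2 + 2 = 4.
Step 2: rate has units mmol·L⁻¹·hr⁻¹; [A]^2[B]^2 has units (mmol·L⁻¹)^4.
Step 3: k = rate/([A]^2[B]^2), so units of k = (mmol·L⁻¹)^(1-4)·hr⁻¹ = (mmol·L⁻¹)⁻³·hr⁻¹.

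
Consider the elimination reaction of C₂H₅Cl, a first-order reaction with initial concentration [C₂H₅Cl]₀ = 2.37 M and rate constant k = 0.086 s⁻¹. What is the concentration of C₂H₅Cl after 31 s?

0.1648 M

Step 1: For a first-order reaction: [C₂H₅Cl] = [C₂H₅Cl]₀ × e^(-kt)
Step 2: [C₂H₅Cl] = 2.37 × e^(-0.086 × 31)
Step 3: [C₂H₅Cl] = 2.37 × e^(-2.666)
Step 4: [C₂H₅Cl] = 2.37 × 0.0695298 = 0.1648 M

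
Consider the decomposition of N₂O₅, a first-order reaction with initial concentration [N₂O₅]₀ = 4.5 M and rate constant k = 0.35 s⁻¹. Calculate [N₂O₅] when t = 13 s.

0.04755 M

Step 1: For a first-order reaction: [N₂O₅] = [N₂O₅]₀ × e^(-kt)
Step 2: [N₂O₅] = 4.5 × e^(-0.35 × 13)
Step 3: [N₂O₅] = 4.5 × e^(-4.55)
Step 4: [N₂O₅] = 4.5 × 0.0105672 = 0.04755 M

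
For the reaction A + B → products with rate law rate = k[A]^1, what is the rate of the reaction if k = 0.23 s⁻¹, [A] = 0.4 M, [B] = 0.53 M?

0.092 M/s

Step 1: The rate law is rate = k[A]^1
Step 2: Note that the rate does not depend on [B] (zero order in B).
Step 3: rate = 0.23 × (0.4)^1 = 0.092 M/s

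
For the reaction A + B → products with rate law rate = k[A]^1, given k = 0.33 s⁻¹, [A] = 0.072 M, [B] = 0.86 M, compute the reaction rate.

0.02376 M/s

Step 1: The rate law is rate = k[A]^1
Step 2: Note that the rate does not depend on [B] (zero order in B).
Step 3: rate = 0.33 × (0.072)^1 = 0.02376 M/s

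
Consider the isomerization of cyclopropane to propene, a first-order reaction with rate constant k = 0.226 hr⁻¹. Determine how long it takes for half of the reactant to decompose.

3.067 hr

Step 1: For a first-order reaction, t₁/₂ = ln(2)/k
Step 2: t₁/₂ = ln(2)/0.226
Step 3: t₁/₂ = 0.6931/0.226 = 3.067 hr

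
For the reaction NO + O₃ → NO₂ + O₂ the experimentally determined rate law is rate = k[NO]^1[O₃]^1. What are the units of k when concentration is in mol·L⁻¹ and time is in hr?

(mol·L⁻¹)⁻¹·hr⁻¹

Step 1: Overall order = 1 + 1 = 2.
Step 2: rate has units mol·L⁻¹·hr⁻¹; [NO]^1[O₃]^1 has units (mol·L⁻¹)^2.
Step 3: k = rate/([NO]^1[O₃]^1), so units of k = (mol·L⁻¹)^(1-2)·hr⁻¹ = (mol·L⁻¹)⁻¹·hr⁻¹.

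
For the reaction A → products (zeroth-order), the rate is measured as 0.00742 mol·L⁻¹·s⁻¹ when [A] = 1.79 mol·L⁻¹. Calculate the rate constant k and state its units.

0.00742 mol·L⁻¹·s⁻¹

Step 1: For a zeroth-order reaction, rate = k (independent of concentration).
Step 2: k = rate = 0.00742 mol·L⁻¹·s⁻¹.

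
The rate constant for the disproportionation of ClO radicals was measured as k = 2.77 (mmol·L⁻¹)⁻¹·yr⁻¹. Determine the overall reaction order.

second order (2)

Step 1: The units of k for an nth-order reaction are (concentration)^(1-n)·(time)⁻¹.
Step 2: Here k has units (mmol·L⁻¹)⁻¹·yr⁻¹, so the concentration exponent is -1.
Step 3: 1 - n = -1 ⇒ n = 2. The reaction is second order.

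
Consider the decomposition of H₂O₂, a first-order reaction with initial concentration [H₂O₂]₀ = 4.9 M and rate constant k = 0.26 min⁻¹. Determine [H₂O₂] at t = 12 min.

0.2164 M

Step 1: For a first-order reaction: [H₂O₂] = [H₂O₂]₀ × e^(-kt)
Step 2: [H₂O₂] = 4.9 × e^(-0.26 × 12)
Step 3: [H₂O₂] = 4.9 × e^(-3.12)
Step 4: [H₂O₂] = 4.9 × 0.0441572 = 0.2164 M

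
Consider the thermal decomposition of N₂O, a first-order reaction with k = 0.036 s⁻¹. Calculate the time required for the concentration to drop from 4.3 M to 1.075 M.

38.51 s

Step 1: For first-order: t = ln([N₂O]₀/[N₂O])/k
Step 2: t = ln(4.3/1.075)/0.036
Step 3: t = ln(4)/0.036
Step 4: t = 1.386/0.036 = 38.51 s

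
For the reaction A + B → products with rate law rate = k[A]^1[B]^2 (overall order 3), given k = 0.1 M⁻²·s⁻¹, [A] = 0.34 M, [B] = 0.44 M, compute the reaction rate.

0.006582 M/s

Step 1: The rate law is rate = k[A]^1[B]^2, overall order = 1+2 = 3
Step 2: Substitute values: rate = 0.1 × (0.34)^1 × (0.44)^2
Step 3: rate = 0.1 × 0.34 × 0.1936 = 0.0065824 M/s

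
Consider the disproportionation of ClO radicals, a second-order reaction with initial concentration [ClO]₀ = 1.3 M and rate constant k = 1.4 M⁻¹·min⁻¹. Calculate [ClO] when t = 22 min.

0.03168 M

Step 1: For a second-order reaction: 1/[ClO] = 1/[ClO]₀ + kt
Step 2: 1/[ClO] = 1/1.3 + 1.4 × 22
Step 3: 1/[ClO] = 0.7692 + 30.8 = 31.57
Step 4: [ClO] = 1/31.57 = 0.03168 M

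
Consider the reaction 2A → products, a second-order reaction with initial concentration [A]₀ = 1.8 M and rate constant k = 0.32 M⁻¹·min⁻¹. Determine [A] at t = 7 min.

0.3577 M

Step 1: For a second-order reaction: 1/[A] = 1/[A]₀ + kt
Step 2: 1/[A] = 1/1.8 + 0.32 × 7
Step 3: 1/[A] = 0.5556 + 2.24 = 2.796
Step 4: [A] = 1/2.796 = 0.3577 M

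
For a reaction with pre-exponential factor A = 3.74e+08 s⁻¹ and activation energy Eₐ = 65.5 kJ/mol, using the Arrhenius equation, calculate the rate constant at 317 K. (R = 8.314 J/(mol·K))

6.02e-03 s⁻¹

Step 1: Use the Arrhenius equation: k = A × exp(-Eₐ/RT)
Step 2: Convert Eₐ to J/mol: 65.5 kJ/mol = 65500 J/mol
Step 3: Calculate the exponent: -Eₐ/(RT) = -65500/(8.314 × 317) = -24.85261
Step 4: k = 3.74e+08 × exp(-24.85261)
Step 5: k = 3.74e+08 × 1.60934e-11 = 6.0189e-03 s⁻¹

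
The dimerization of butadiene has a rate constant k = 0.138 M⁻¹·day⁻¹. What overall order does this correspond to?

second order (2)

Step 1: The units of k for an nth-order reaction are (concentration)^(1-n)·(time)⁻¹.
Step 2: Here k has units M⁻¹·day⁻¹, so the concentration exponent is -1.
Step 3: 1 - n = -1 ⇒ n = 2. The reaction is second order.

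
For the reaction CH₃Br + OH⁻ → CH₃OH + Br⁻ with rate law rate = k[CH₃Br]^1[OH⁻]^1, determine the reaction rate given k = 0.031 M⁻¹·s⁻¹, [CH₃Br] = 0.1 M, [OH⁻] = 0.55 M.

0.001705 M/s

Step 1: The rate law is rate = k[CH₃Br]^1[OH⁻]^1
Step 2: Substitute: rate = 0.031 × (0.1)^1 × (0.55)^1
Step 3: rate = 0.031 × 0.1 × 0.55 = 0.001705 M/s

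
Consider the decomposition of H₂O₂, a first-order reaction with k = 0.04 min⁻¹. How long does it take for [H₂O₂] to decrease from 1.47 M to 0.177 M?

52.92 min

Step 1: For first-order: t = ln([H₂O₂]₀/[H₂O₂])/k
Step 2: t = ln(1.47/0.177)/0.04
Step 3: t = ln(8.305)/0.04
Step 4: t = 2.117/0.04 = 52.92 min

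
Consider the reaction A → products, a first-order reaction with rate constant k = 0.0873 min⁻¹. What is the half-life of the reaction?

7.94 min

Step 1: For a first-order reaction, t₁/₂ = ln(2)/k
Step 2: t₁/₂ = ln(2)/0.0873
Step 3: t₁/₂ = 0.6931/0.0873 = 7.94 min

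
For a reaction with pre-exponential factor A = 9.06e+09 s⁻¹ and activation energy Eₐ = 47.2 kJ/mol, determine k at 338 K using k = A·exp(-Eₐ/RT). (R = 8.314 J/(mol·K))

4.60e+02 s⁻¹

Step 1: Use the Arrhenius equation: k = A × exp(-Eₐ/RT)
Step 2: Convert Eₐ to J/mol: 47.2 kJ/mol = 47200 J/mol
Step 3: Calculate the exponent: -Eₐ/(RT) = -47200/(8.314 × 338) = -16.79636
Step 4: k = 9.06e+09 × exp(-16.79636)
Step 5: k = 9.06e+09 × 5.07497e-08 = 4.5979e+02 s⁻¹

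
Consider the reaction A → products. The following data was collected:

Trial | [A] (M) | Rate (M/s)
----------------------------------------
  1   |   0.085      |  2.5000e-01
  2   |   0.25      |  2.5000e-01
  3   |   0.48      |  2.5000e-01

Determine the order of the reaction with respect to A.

zeroth order (0)

Step 1: Compare trials - when concentration changes, rate stays constant.
Step 2: rate₂/rate₁ = 2.5000e-01/2.5000e-01 = 1
Step 3: [A]₂/[A]₁ = 0.25/0.085 = 2.941
Step 4: Since rate ratio ≈ (conc ratio)^0, the reaction is zeroth order.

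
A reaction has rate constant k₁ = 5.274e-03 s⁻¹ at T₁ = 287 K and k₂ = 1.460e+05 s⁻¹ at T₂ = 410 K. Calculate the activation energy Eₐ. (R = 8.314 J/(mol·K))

136.3 kJ/mol

Step 1: Use the two-temperature Arrhenius form: ln(k₂/k₁) = -Eₐ/R × (1/T₂ - 1/T₁)
Step 2: ln(k₂/k₁) = ln(1.460e+05/5.274e-03) = ln(2.7683e+07) = 17.1363
Step 3: 1/T₂ - 1/T₁ = 1/410 - 1/287 = -1.045296e-03 K⁻¹
Step 4: Eₐ = -R × ln(k₂/k₁) / (1/T₂ - 1/T₁) = -8.314 × 17.1363 / -1.045296e-03
Step 5: Eₐ = 1.3630e+05 J/mol = 136.3 kJ/mol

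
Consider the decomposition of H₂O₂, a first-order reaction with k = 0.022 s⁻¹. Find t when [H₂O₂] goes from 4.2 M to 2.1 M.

31.51 s

Step 1: For first-order: t = ln([H₂O₂]₀/[H₂O₂])/k
Step 2: t = ln(4.2/2.1)/0.022
Step 3: t = ln(2)/0.022
Step 4: t = 0.6931/0.022 = 31.51 s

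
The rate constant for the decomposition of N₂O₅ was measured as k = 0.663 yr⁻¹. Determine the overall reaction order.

first order (1)

Step 1: The units of k for an nth-order reaction are (concentration)^(1-n)·(time)⁻¹.
Step 2: Here k has units yr⁻¹, so the concentration exponent is 0.
Step 3: 1 - n = 0 ⇒ n = 1. The reaction is first order.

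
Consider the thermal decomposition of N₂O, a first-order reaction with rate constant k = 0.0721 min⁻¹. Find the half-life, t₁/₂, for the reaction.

9.614 min

Step 1: For a first-order reaction, t₁/₂ = ln(2)/k
Step 2: t₁/₂ = ln(2)/0.0721
Step 3: t₁/₂ = 0.6931/0.0721 = 9.614 min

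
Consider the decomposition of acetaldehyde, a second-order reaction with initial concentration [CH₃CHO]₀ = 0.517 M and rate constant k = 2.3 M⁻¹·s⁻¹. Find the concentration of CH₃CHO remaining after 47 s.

0.009088 M

Step 1: For a second-order reaction: 1/[CH₃CHO] = 1/[CH₃CHO]₀ + kt
Step 2: 1/[CH₃CHO] = 1/0.517 + 2.3 × 47
Step 3: 1/[CH₃CHO] = 1.934 + 108.1 = 110
Step 4: [CH₃CHO] = 1/110 = 0.009088 M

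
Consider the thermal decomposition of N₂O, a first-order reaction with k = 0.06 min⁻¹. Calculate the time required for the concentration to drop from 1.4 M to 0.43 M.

19.67 min

Step 1: For first-order: t = ln([N₂O]₀/[N₂O])/k
Step 2: t = ln(1.4/0.43)/0.06
Step 3: t = ln(3.256)/0.06
Step 4: t = 1.18/0.06 = 19.67 min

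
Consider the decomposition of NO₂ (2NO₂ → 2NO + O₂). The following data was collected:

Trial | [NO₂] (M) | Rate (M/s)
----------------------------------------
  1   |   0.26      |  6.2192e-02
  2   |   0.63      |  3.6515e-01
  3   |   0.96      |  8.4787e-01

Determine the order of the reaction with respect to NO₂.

second order (2)

Step 1: Compare trials to find order n where rate₂/rate₁ = ([NO₂]₂/[NO₂]₁)^n
Step 2: rate₂/rate₁ = 3.6515e-01/6.2192e-02 = 5.871
Step 3: [NO₂]₂/[NO₂]₁ = 0.63/0.26 = 2.423
Step 4: n = ln(5.871)/ln(2.423) = 2.00 ≈ 2
Step 5: The reaction is second order in NO₂.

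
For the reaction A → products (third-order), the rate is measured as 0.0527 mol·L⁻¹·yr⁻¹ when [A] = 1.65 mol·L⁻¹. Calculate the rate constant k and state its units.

0.01173 (mol·L⁻¹)⁻²·yr⁻¹

Step 1: rate = k[A]^3, so k = rate / [A]^3.
Step 2: k = 0.0527 / (1.65)^3 = 0.0527 / 4.492.
Step 3: k = 0.01173 (mol·L⁻¹)⁻²·yr⁻¹.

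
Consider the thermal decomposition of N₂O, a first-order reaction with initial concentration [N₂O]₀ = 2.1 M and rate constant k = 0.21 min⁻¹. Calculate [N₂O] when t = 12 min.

0.169 M

Step 1: For a first-order reaction: [N₂O] = [N₂O]₀ × e^(-kt)
Step 2: [N₂O] = 2.1 × e^(-0.21 × 12)
Step 3: [N₂O] = 2.1 × e^(-2.52)
Step 4: [N₂O] = 2.1 × 0.0804596 = 0.169 M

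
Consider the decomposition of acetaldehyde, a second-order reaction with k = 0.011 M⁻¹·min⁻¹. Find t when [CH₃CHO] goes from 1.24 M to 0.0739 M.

1157 min

Step 1: For second-order: t = (1/[CH₃CHO] - 1/[CH₃CHO]₀)/k
Step 2: t = (1/0.0739 - 1/1.24)/0.011
Step 3: t = (13.53 - 0.8065)/0.011
Step 4: t = 12.73/0.011 = 1157 min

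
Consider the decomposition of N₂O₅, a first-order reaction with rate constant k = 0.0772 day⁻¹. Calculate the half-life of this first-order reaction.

8.979 day

Step 1: For a first-order reaction, t₁/₂ = ln(2)/k
Step 2: t₁/₂ = ln(2)/0.0772
Step 3: t₁/₂ = 0.6931/0.0772 = 8.979 day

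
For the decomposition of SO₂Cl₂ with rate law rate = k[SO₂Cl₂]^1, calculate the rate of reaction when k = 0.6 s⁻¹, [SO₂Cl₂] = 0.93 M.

0.558 M/s

Step 1: Identify the rate law: rate = k[SO₂Cl₂]^1
Step 2: Substitute values: rate = 0.6 × (0.93)^1
Step 3: Calculate: rate = 0.6 × 0.93 = 0.558 M/s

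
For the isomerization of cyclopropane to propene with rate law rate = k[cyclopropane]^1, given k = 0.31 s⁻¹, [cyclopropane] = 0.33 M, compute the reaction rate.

0.1023 M/s

Step 1: Identify the rate law: rate = k[cyclopropane]^1
Step 2: Substitute values: rate = 0.31 × (0.33)^1
Step 3: Calculate: rate = 0.31 × 0.33 = 0.1023 M/s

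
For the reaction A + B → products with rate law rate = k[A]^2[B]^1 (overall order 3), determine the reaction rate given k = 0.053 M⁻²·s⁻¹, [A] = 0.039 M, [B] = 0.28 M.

2.257e-05 M/s

Step 1: The rate law is rate = k[A]^2[B]^1, overall order = 2+1 = 3
Step 2: Substitute values: rate = 0.053 × (0.039)^2 × (0.28)^1
Step 3: rate = 0.053 × 0.001521 × 0.28 = 2.25716e-05 M/s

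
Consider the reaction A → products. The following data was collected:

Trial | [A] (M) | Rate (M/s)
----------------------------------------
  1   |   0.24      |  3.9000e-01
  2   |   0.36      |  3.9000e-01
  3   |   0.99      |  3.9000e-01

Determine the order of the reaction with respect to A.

zeroth order (0)

Step 1: Compare trials - when concentration changes, rate stays constant.
Step 2: rate₂/rate₁ = 3.9000e-01/3.9000e-01 = 1
Step 3: [A]₂/[A]₁ = 0.36/0.24 = 1.5
Step 4: Since rate ratio ≈ (conc ratio)^0, the reaction is zeroth order.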